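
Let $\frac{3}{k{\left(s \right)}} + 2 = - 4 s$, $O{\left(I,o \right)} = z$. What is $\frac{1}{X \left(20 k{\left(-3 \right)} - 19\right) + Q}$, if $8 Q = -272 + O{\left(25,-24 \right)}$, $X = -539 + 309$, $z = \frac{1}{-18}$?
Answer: $\frac{144}{425663} \approx 0.0003383$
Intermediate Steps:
$z = - \frac{1}{18} \approx -0.055556$
$X = -230$
$O{\left(I,o \right)} = - \frac{1}{18}$
$k{\left(s \right)} = \frac{3}{-2 - 4 s}$
$Q = - \frac{4897}{144}$ ($Q = \frac{-272 - \frac{1}{18}}{8} = \frac{1}{8} \left(- \frac{4897}{18}\right) = - \frac{4897}{144} \approx -34.007$)
$\frac{1}{X \left(20 k{\left(-3 \right)} - 19\right) + Q} = \frac{1}{- 230 \left(20 \left(- \frac{3}{2 + 4 \left(-3\right)}\right) - 19\right) - \frac{4897}{144}} = \frac{1}{- 230 \left(20 \left(- \frac{3}{2 - 12}\right) - 19\right) - \frac{4897}{144}} = \frac{1}{- 230 \left(20 \left(- \frac{3}{-10}\right) - 19\right) - \frac{4897}{144}} = \frac{1}{- 230 \left(20 \left(\left(-3\right) \left(- \frac{1}{10}\right)\right) - 19\right) - \frac{4897}{144}} = \frac{1}{- 230 \left(20 \cdot \frac{3}{10} - 19\right) - \frac{4897}{144}} = \frac{1}{- 230 \left(6 - 19\right) - \frac{4897}{144}} = \frac{1}{\left(-230\right) \left(-13\right) - \frac{4897}{144}} = \frac{1}{2990 - \frac{4897}{144}} = \frac{1}{\frac{425663}{144}} = \frac{144}{425663}$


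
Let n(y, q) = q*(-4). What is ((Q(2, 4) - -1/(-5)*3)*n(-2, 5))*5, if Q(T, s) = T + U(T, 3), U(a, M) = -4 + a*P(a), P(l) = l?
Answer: -140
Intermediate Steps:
n(y, q) = -4*q
U(a, M) = -4 + a² (U(a, M) = -4 + a*a = -4 + a²)
Q(T, s) = -4 + T + T² (Q(T, s) = T + (-4 + T²) = -4 + T + T²)
((Q(2, 4) - -1/(-5)*3)*n(-2, 5))*5 = (((-4 + 2 + 2²) - -1/(-5)*3)*(-4*5))*5 = (((-4 + 2 + 4) - (-⅕*(-1))*3)*(-20))*5 = ((2 - 3/5)*(-20))*5 = ((2 - 1*⅗)*(-20))*5 = ((2 - ⅗)*(-20))*5 = ((7/5)*(-20))*5 = -28*5 = -140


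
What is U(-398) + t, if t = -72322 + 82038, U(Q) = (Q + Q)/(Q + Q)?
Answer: 9717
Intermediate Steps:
U(Q) = 1 (U(Q) = (2*Q)/((2*Q)) = (2*Q)*(1/(2*Q)) = 1)
t = 9716
U(-398) + t = 1 + 9716 = 9717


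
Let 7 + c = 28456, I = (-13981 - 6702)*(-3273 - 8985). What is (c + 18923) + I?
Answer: 253579586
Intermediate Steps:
I = 253532214 (I = -20683*(-12258) = 253532214)
c = 28449 (c = -7 + 28456 = 28449)
(c + 18923) + I = (28449 + 18923) + 253532214 = 47372 + 253532214 = 253579586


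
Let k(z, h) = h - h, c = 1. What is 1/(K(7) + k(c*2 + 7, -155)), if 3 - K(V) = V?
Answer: -¼ ≈ -0.25000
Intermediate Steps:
K(V) = 3 - V
k(z, h) = 0
1/(K(7) + k(c*2 + 7, -155)) = 1/((3 - 1*7) + 0) = 1/((3 - 7) + 0) = 1/(-4 + 0) = 1/(-4) = -¼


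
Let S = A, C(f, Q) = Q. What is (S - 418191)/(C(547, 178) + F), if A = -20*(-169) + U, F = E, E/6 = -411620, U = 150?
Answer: 414661/2469542 ≈ 0.16791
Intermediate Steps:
E = -2469720 (E = 6*(-411620) = -2469720)
F = -2469720
A = 3530 (A = -20*(-169) + 150 = 3380 + 150 = 3530)
S = 3530
(S - 418191)/(C(547, 178) + F) = (3530 - 418191)/(178 - 2469720) = -414661/(-2469542) = -414661*(-1/2469542) = 414661/2469542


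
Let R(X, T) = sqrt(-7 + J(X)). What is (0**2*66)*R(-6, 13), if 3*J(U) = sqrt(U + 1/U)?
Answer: 0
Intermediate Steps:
J(U) = sqrt(U + 1/U)/3
R(X, T) = sqrt(-7 + sqrt(X + 1/X)/3)
(0**2*66)*R(-6, 13) = (0**2*66)*(sqrt(-63 + 3*sqrt(-6 + 1/(-6)))/3) = (0*66)*(sqrt(-63 + 3*sqrt(-6 - 1/6))/3) = 0*(sqrt(-63 + 3*sqrt(-37/6))/3) = 0*(sqrt(-63 + 3*(I*sqrt(222)/6))/3) = 0*(sqrt(-63 + I*sqrt(222)/2)/3) = 0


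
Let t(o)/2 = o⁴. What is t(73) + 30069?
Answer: 56826551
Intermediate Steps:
t(o) = 2*o⁴
t(73) + 30069 = 2*73⁴ + 30069 = 2*28398241 + 30069 = 56796482 + 30069 = 56826551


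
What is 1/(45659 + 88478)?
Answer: 1/134137 ≈ 7.4551e-6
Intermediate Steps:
1/(45659 + 88478) = 1/134137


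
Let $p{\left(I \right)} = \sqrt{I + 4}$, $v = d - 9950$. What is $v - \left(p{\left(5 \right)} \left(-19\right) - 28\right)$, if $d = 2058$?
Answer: $-7807$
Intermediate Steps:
$v = -7892$ ($v = 2058 - 9950 = -7892$)
$p{\left(I \right)} = \sqrt{4 + I}$
$v - \left(p{\left(5 \right)} \left(-19\right) - 28\right) = -7892 - \left(\sqrt{4 + 5} \left(-19\right) - 28\right) = -7892 - \left(\sqrt{9} \left(-19\right) - 28\right) = -7892 - \left(3 \left(-19\right) - 28\right) = -7892 - \left(-57 - 28\right) = -7892 - -85 = -7892 + 85 = -7807$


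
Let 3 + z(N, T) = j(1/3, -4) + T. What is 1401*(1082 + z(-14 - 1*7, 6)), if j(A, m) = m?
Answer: 1514481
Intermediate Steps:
z(N, T) = -7 + T (z(N, T) = -3 + (-4 + T) = -7 + T)
1401*(1082 + z(-14 - 1*7, 6)) = 1401*(1082 + (-7 + 6)) = 1401*(1082 - 1) = 1401*1081 = 1514481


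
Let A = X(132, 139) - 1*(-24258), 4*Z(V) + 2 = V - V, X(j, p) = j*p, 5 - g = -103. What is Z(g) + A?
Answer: 85211/2 ≈ 42606.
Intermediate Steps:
g = 108 (g = 5 - 1*(-103) = 5 + 103 = 108)
Z(V) = -½ (Z(V) = -½ + (V - V)/4 = -½ + (¼)*0 = -½ + 0 = -½)
A = 42606 (A = 132*139 - 1*(-24258) = 18348 + 24258 = 42606)
Z(g) + A = -½ + 42606 = 85211/2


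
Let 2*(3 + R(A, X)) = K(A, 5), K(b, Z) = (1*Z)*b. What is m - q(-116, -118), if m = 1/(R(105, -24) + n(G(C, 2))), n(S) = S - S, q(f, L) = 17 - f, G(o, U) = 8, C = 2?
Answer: -69025/519 ≈ -133.00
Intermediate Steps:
K(b, Z) = Z*b
R(A, X) = -3 + 5*A/2 (R(A, X) = -3 + (5*A)/2 = -3 + 5*A/2)
n(S) = 0
m = 2/519 (m = 1/((-3 + (5/2)*105) + 0) = 1/((-3 + 525/2) + 0) = 1/(519/2 + 0) = 1/(519/2) = 2/519 ≈ 0.0038536)
m - q(-116, -118) = 2/519 - (17 - 1*(-116)) = 2/519 - (17 + 116) = 2/519 - 1*133 = 2/519 - 133 = -69025/519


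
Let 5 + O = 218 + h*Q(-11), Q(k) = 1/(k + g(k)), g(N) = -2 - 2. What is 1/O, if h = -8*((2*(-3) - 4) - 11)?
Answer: 5/1009 ≈ 0.0049554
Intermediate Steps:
g(N) = -4
Q(k) = 1/(-4 + k) (Q(k) = 1/(k - 4) = 1/(-4 + k))
h = 168 (h = -8*((-6 - 4) - 11) = -8*(-10 - 11) = -8*(-21) = 168)
O = 1009/5 (O = -5 + (218 + 168/(-4 - 11)) = -5 + (218 + 168/(-15)) = -5 + (218 + 168*(-1/15)) = -5 + (218 - 56/5) = -5 + 1034/5 = 1009/5 ≈ 201.80)
1/O = 1/(1009/5) = 5/1009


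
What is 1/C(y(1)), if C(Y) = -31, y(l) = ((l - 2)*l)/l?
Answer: -1/31 ≈ -0.032258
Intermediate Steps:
y(l) = -2 + l (y(l) = ((-2 + l)*l)/l = (l*(-2 + l))/l = -2 + l)
1/C(y(1)) = 1/(-31) = -1/31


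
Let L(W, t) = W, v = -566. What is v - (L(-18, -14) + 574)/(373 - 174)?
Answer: -113190/199 ≈ -568.79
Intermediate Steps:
v - (L(-18, -14) + 574)/(373 - 174) = -566 - (-18 + 574)/(373 - 174) = -566 - 556/199 = -113190/199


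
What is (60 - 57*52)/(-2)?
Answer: 1452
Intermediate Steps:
(60 - 57*52)/(-2) = (60 - 2964)*(-½) = -2904*(-½) = 1452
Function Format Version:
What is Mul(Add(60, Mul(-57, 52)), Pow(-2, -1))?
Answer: 1452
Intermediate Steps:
Mul(Add(60, Mul(-57, 52)), Pow(-2, -1)) = Mul(Add(60, -2964), Rational(-1, 2)) = Mul(-2904, Rational(-1, 2)) = 1452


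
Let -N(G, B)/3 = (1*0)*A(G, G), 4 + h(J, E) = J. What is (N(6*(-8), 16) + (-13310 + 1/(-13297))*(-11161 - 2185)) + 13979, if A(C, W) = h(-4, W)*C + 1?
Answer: 2362201944329/13297 ≈ 1.7765e+8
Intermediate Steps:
h(J, E) = -4 + J
A(C, W) = 1 - 8*C (A(C, W) = (-4 - 4)*C + 1 = -8*C + 1 = 1 - 8*C)
N(G, B) = 0 (N(G, B) = -3*1*0*(1 - 8*G) = -0*(1 - 8*G) = -3*0 = 0)
(N(6*(-8), 16) + (-13310 + 1/(-13297))*(-11161 - 2185)) + 13979 = (0 + (-13310 + 1/(-13297))*(-11161 - 2185)) + 13979 = (0 + (-13310 - 1/13297)*(-13346)) + 13979 = (0 - 176983071/13297*(-13346)) + 13979 = (0 + 2362016065566/13297) + 13979 = 2362016065566/13297 + 13979 = 2362201944329/13297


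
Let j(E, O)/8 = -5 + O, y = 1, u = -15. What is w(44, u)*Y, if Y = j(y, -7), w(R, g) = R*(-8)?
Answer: 33792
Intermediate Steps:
w(R, g) = -8*R
j(E, O) = -40 + 8*O (j(E, O) = 8*(-5 + O) = -40 + 8*O)
Y = -96 (Y = -40 + 8*(-7) = -40 - 56 = -96)
w(44, u)*Y = -8*44*(-96) = -352*(-96) = 33792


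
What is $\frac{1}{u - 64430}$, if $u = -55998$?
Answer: $- \frac{1}{120428} \approx -8.3037 \cdot 10^{-6}$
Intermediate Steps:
$\frac{1}{u - 64430} = \frac{1}{-55998 - 64430} = \frac{1}{-120428} = - \frac{1}{120428}$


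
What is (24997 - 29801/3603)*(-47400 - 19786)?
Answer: -6049050526540/3603 ≈ -1.6789e+9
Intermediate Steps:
(24997 - 29801/3603)*(-47400 - 19786) = (24997 - 29801*1/3603)*(-67186) = (24997 - 29801/3603)*(-67186) = (90034390/3603)*(-67186) = -6049050526540/3603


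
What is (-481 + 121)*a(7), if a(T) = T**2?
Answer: -17640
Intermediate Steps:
(-481 + 121)*a(7) = (-481 + 121)*7**2 = -360*49 = -17640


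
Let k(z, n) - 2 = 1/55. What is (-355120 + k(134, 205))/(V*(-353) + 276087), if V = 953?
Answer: 19531489/3317710 ≈ 5.8870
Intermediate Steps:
k(z, n) = 111/55 (k(z, n) = 2 + 1/55 = 111/55)
(-355120 + k(134, 205))/(V*(-353) + 276087) = (-355120 + 111/55)/(953*(-353) + 276087) = -19531489/(55*(-336409 + 276087)) = -19531489/55/(-60322) = -19531489/55*(-1/60322) = 19531489/3317710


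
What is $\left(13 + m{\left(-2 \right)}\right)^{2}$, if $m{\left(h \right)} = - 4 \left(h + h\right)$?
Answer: $841$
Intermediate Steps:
$m{\left(h \right)} = - 8 h$ ($m{\left(h \right)} = - 4 \cdot 2 h = - 8 h$)
$\left(13 + m{\left(-2 \right)}\right)^{2} = \left(13 - -16\right)^{2} = \left(13 + 16\right)^{2} = 29^{2} = 841$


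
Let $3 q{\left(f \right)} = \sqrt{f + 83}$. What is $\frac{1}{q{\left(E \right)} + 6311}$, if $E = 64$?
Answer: $\frac{18933}{119486114} - \frac{7 \sqrt{3}}{119486114} \approx 0.00015835$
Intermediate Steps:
$q{\left(f \right)} = \frac{\sqrt{83 + f}}{3}$ ($q{\left(f \right)} = \frac{\sqrt{f + 83}}{3} = \frac{\sqrt{83 + f}}{3}$)
$\frac{1}{q{\left(E \right)} + 6311} = \frac{1}{\frac{\sqrt{83 + 64}}{3} + 6311} = \frac{1}{\frac{\sqrt{147}}{3} + 6311} = \frac{1}{\frac{7 \sqrt{3}}{3} + 6311} = \frac{1}{6311 + \frac{7 \sqrt{3}}{3}}$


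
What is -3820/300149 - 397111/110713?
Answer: -119615393199/33230396237 ≈ -3.5996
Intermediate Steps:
-3820/300149 - 397111/110713 = -119615393199/33230396237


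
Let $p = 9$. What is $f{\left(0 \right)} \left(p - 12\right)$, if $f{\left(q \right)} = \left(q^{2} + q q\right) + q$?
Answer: $0$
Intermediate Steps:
$f{\left(q \right)} = q + 2 q^{2}$ ($f{\left(q \right)} = \left(q^{2} + q^{2}\right) + q = 2 q^{2} + q = q + 2 q^{2}$)
$f{\left(0 \right)} \left(p - 12\right) = 0 \left(1 + 2 \cdot 0\right) \left(9 - 12\right) = 0 \left(1 + 0\right) \left(-3\right) = 0 \cdot 1 \left(-3\right) = 0 \left(-3\right) = 0$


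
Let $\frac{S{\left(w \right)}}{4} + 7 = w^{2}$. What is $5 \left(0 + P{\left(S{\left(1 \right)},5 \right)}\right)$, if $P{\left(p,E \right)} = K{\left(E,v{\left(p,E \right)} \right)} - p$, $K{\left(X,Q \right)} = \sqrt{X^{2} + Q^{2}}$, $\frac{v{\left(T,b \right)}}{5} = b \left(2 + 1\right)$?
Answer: $120 + 25 \sqrt{226} \approx 495.83$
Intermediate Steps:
$S{\left(w \right)} = -28 + 4 w^{2}$
$v{\left(T,b \right)} = 15 b$ ($v{\left(T,b \right)} = 5 b \left(2 + 1\right) = 5 b 3 = 5 \cdot 3 b = 15 b$)
$K{\left(X,Q \right)} = \sqrt{Q^{2} + X^{2}}$
$P{\left(p,E \right)} = - p + \sqrt{226} \sqrt{E^{2}}$ ($P{\left(p,E \right)} = \sqrt{\left(15 E\right)^{2} + E^{2}} - p = \sqrt{225 E^{2} + E^{2}} - p = \sqrt{226 E^{2}} - p = \sqrt{226} \sqrt{E^{2}} - p = - p + \sqrt{226} \sqrt{E^{2}}$)
$5 \left(0 + P{\left(S{\left(1 \right)},5 \right)}\right) = 5 \left(0 - \left(-28 + 4 - \sqrt{226} \sqrt{5^{2}}\right)\right) = 5 \left(0 - \left(-28 + 4 - \sqrt{226} \sqrt{25}\right)\right) = 5 \left(0 + \left(- (-28 + 4) + \sqrt{226} \cdot 5\right)\right) = 5 \left(0 - \left(-24 - 5 \sqrt{226}\right)\right) = 5 \left(0 + \left(24 + 5 \sqrt{226}\right)\right) = 5 \left(24 + 5 \sqrt{226}\right) = 120 + 25 \sqrt{226}$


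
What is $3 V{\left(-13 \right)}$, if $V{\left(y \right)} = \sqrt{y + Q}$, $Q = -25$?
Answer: $3 i \sqrt{38} \approx 18.493 i$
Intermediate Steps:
$V{\left(y \right)} = \sqrt{-25 + y}$ ($V{\left(y \right)} = \sqrt{y - 25} = \sqrt{-25 + y}$)
$3 V{\left(-13 \right)} = 3 \sqrt{-25 - 13} = 3 \sqrt{-38} = 3 i \sqrt{38}$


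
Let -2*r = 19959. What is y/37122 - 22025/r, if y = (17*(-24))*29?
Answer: 233178202/123486333 ≈ 1.8883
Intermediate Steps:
r = -19959/2 (r = -½*19959 = -19959/2 ≈ -9979.5)
y = -11832 (y = -408*29 = -11832)
y/37122 - 22025/r = -11832/37122 - 22025/(-19959/2) = -11832*1/37122 - 22025*(-2/19959) = -1972/6187 + 44050/19959 = 233178202/123486333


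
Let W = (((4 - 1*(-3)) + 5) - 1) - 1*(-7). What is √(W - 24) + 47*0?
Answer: I*√6 ≈ 2.4495*I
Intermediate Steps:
W = 18 (W = (((4 + 3) + 5) - 1) + 7 = ((7 + 5) - 1) + 7 = (12 - 1) + 7 = 11 + 7 = 18)
√(W - 24) + 47*0 = √(18 - 24) + 47*0 = √(-6) + 0 = I*√6 + 0 = I*√6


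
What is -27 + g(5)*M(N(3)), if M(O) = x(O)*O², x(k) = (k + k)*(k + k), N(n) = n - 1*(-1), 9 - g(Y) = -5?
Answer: 14309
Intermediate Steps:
g(Y) = 14 (g(Y) = 9 - 1*(-5) = 9 + 5 = 14)
N(n) = 1 + n (N(n) = n + 1 = 1 + n)
x(k) = 4*k² (x(k) = (2*k)*(2*k) = 4*k²)
M(O) = 4*O⁴ (M(O) = (4*O²)*O² = 4*O⁴)
-27 + g(5)*M(N(3)) = -27 + 14*(4*(1 + 3)⁴) = -27 + 14*(4*4⁴) = -27 + 14*(4*256) = -27 + 14*1024 = -27 + 14336 = 14309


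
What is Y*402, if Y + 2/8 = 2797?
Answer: 2248587/2 ≈ 1.1243e+6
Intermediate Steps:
Y = 11187/4 (Y = -1/4 + 2797 = 11187/4 ≈ 2796.8)
Y*402 = (11187/4)*402 = 2248587/2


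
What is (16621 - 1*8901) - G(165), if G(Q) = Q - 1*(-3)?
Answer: 7552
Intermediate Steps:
G(Q) = 3 + Q (G(Q) = Q + 3 = 3 + Q)
(16621 - 1*8901) - G(165) = (16621 - 1*8901) - (3 + 165) = (16621 - 8901) - 1*168 = 7720 - 168 = 7552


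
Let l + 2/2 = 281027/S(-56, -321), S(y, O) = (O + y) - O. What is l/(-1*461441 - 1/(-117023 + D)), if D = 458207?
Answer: 11987627784/1102054003015 ≈ 0.010878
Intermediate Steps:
S(y, O) = y
l = -281083/56 (l = -1 + 281027/(-56) = -1 + 281027*(-1/56) = -1 - 281027/56 = -281083/56 ≈ -5019.3)
l/(-1*461441 - 1/(-117023 + D)) = -281083/(56*(-1*461441 - 1/(-117023 + 458207))) = -281083/(56*(-461441 - 1/341184)) = -281083/(56*(-157436286145/341184)) = -281083/56*(-341184/157436286145) = 11987627784/1102054003015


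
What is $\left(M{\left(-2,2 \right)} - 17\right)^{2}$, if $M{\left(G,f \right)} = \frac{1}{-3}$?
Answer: $\frac{2704}{9} \approx 300.44$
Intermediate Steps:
$M{\left(G,f \right)} = - \frac{1}{3}$
$\left(M{\left(-2,2 \right)} - 17\right)^{2} = \left(- \frac{1}{3} - 17\right)^{2} = \left(- \frac{52}{3}\right)^{2} = \frac{2704}{9}$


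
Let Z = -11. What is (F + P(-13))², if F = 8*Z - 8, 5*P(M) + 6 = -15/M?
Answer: 39727809/4225 ≈ 9403.0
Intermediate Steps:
P(M) = -6/5 - 3/M (P(M) = -6/5 + (-15/M)/5 = -6/5 - 3/M)
F = -96 (F = 8*(-11) - 8 = -88 - 8 = -96)
(F + P(-13))² = (-96 + (-6/5 - 3/(-13)))² = (-96 + (-6/5 - 3*(-1/13)))² = (-96 + (-6/5 + 3/13))² = (-96 - 63/65)² = (-6303/65)² = 39727809/4225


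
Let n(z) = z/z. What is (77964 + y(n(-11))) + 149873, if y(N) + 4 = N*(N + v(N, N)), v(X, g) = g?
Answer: 227835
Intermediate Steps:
n(z) = 1
y(N) = -4 + 2*N**2 (y(N) = -4 + N*(N + N) = -4 + N*(2*N) = -4 + 2*N**2)
(77964 + y(n(-11))) + 149873 = (77964 + (-4 + 2*1**2)) + 149873 = (77964 + (-4 + 2*1)) + 149873 = (77964 + (-4 + 2)) + 149873 = (77964 - 2) + 149873 = 77962 + 149873 = 227835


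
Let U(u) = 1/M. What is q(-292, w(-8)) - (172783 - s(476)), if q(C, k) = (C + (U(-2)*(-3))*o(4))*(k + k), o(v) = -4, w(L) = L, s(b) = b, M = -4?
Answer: -167587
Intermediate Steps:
U(u) = -¼ (U(u) = 1/(-4) = 1*(-¼) = -¼)
q(C, k) = 2*k*(-3 + C) (q(C, k) = (C - ¼*(-3)*(-4))*(k + k) = (C + (¾)*(-4))*(2*k) = (C - 3)*(2*k) = (-3 + C)*(2*k) = 2*k*(-3 + C))
q(-292, w(-8)) - (172783 - s(476)) = 2*(-8)*(-3 - 292) - (172783 - 1*476) = 2*(-8)*(-295) - (172783 - 476) = 4720 - 1*172307 = 4720 - 172307 = -167587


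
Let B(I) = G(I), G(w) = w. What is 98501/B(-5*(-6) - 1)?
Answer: 98501/29 ≈ 3396.6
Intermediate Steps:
B(I) = I
98501/B(-5*(-6) - 1) = 98501/(-5*(-6) - 1) = 98501/(30 - 1) = 98501/29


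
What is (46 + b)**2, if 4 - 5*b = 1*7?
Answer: 51529/25 ≈ 2061.2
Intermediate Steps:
b = -3/5 (b = 4/5 - 7/5 = -3/5 ≈ -0.60000)
(46 + b)**2 = (46 - 3/5)**2 = (227/5)**2 = 51529/25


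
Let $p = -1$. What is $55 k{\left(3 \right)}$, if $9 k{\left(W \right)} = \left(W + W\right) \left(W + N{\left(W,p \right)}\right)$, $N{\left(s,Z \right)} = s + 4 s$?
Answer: $660$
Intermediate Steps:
$N{\left(s,Z \right)} = 5 s$
$k{\left(W \right)} = \frac{4 W^{2}}{3}$ ($k{\left(W \right)} = \frac{\left(W + W\right) \left(W + 5 W\right)}{9} = \frac{2 W 6 W}{9} = \frac{12 W^{2}}{9} = \frac{4 W^{2}}{3}$)
$55 k{\left(3 \right)} = 55 \frac{4 \cdot 3^{2}}{3} = 55 \cdot \frac{4}{3} \cdot 9 = 55 \cdot 12 = 660$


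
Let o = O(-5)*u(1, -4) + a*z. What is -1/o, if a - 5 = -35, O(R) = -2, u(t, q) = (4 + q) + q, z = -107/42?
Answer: -7/591 ≈ -0.011844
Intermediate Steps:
z = -107/42 (z = -107*1/42 = -107/42 ≈ -2.5476)
u(t, q) = 4 + 2*q
a = -30 (a = 5 - 35 = -30)
o = 591/7 (o = -2*(4 + 2*(-4)) - 30*(-107/42) = -2*(4 - 8) + 535/7 = -2*(-4) + 535/7 = 8 + 535/7 = 591/7 ≈ 84.429)
-1/o = -1/591/7 = -1*7/591 = -7/591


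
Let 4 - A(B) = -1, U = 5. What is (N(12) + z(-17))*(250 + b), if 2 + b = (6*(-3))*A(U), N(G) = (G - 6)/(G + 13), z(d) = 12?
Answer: 48348/25 ≈ 1933.9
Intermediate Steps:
A(B) = 5 (A(B) = 4 - 1*(-1) = 4 + 1 = 5)
N(G) = (-6 + G)/(13 + G)
b = -92 (b = -2 + (6*(-3))*5 = -2 - 18*5 = -2 - 90 = -92)
(N(12) + z(-17))*(250 + b) = ((-6 + 12)/(13 + 12) + 12)*(250 - 92) = (6/25 + 12)*158 = (306/25)*158 = 48348/25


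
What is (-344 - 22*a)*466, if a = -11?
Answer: -47532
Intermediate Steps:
(-344 - 22*a)*466 = (-344 - 22*(-11))*466 = (-344 + 242)*466 = -102*466 = -47532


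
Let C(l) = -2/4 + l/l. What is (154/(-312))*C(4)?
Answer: -77/312 ≈ -0.24679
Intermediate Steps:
C(l) = 1/2 (C(l) = -2*1/4 + 1 = -1/2 + 1 = 1/2)
(154/(-312))*C(4) = (154/(-312))*(1/2) = (154*(-1/312))*(1/2) = -77/156*1/2 = -77/312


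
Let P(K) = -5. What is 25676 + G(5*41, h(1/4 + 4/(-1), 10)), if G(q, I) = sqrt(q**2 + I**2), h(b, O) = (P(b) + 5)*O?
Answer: 25881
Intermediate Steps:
h(b, O) = 0 (h(b, O) = (-5 + 5)*O = 0*O = 0)
G(q, I) = sqrt(I**2 + q**2)
25676 + G(5*41, h(1/4 + 4/(-1), 10)) = 25676 + sqrt(0**2 + (5*41)**2) = 25676 + sqrt(0 + 205**2) = 25676 + sqrt(0 + 42025) = 25676 + sqrt(42025) = 25676 + 205 = 25881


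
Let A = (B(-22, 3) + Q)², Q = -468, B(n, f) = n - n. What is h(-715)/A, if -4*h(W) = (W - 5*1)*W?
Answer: -275/468 ≈ -0.58761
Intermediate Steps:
h(W) = -W*(-5 + W)/4 (h(W) = -(W - 5*1)*W/4 = -(W - 5)*W/4 = -(-5 + W)*W/4 = -W*(-5 + W)/4)
B(n, f) = 0
A = 219024 (A = (0 - 468)² = (-468)² = 219024)
h(-715)/A = ((¼)*(-715)*(5 - 1*(-715)))/219024 = ((¼)*(-715)*(5 + 715))*(1/219024) = ((¼)*(-715)*720)*(1/219024) = -128700*1/219024 = -275/468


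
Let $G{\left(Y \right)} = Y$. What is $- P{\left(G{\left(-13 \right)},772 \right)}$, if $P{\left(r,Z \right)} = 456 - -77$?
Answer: $-533$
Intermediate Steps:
$P{\left(r,Z \right)} = 533$ ($P{\left(r,Z \right)} = 456 + 77 = 533$)
$- P{\left(G{\left(-13 \right)},772 \right)} = \left(-1\right) 533 = -533$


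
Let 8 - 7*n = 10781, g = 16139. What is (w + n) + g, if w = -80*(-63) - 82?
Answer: 19558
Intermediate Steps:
n = -1539 (n = 8/7 - ⅐*10781 = 8/7 - 10781/7 = -1539)
w = 4958 (w = 5040 - 82 = 4958)
(w + n) + g = (4958 - 1539) + 16139 = 3419 + 16139 = 19558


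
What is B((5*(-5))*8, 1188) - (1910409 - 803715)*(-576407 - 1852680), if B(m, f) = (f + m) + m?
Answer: 2688256009166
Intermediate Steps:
B(m, f) = f + 2*m
B((5*(-5))*8, 1188) - (1910409 - 803715)*(-576407 - 1852680) = (1188 + 2*((5*(-5))*8)) - (1910409 - 803715)*(-576407 - 1852680) = (1188 + 2*(-25*8)) - 1106694*(-2429087) = (1188 + 2*(-200)) - 1*(-2688256008378) = (1188 - 400) + 2688256008378 = 788 + 2688256008378 = 2688256009166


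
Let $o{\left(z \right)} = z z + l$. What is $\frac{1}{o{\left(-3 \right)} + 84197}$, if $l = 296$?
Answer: $\frac{1}{84502} \approx 1.1834 \cdot 10^{-5}$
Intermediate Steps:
$o{\left(z \right)} = 296 + z^{2}$ ($o{\left(z \right)} = z z + 296 = z^{2} + 296 = 296 + z^{2}$)
$\frac{1}{o{\left(-3 \right)} + 84197} = \frac{1}{\left(296 + \left(-3\right)^{2}\right) + 84197} = \frac{1}{\left(296 + 9\right) + 84197} = \frac{1}{305 + 84197} = \frac{1}{84502}$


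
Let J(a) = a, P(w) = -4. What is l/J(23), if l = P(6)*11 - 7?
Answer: -51/23 ≈ -2.2174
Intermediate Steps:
l = -51 (l = -4*11 - 7 = -44 - 7 = -51)
l/J(23) = -51/23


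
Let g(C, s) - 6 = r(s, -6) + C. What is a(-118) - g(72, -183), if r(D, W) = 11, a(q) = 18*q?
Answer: -2213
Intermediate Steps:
g(C, s) = 17 + C (g(C, s) = 6 + (11 + C) = 17 + C)
a(-118) - g(72, -183) = 18*(-118) - (17 + 72) = -2124 - 1*89 = -2124 - 89 = -2213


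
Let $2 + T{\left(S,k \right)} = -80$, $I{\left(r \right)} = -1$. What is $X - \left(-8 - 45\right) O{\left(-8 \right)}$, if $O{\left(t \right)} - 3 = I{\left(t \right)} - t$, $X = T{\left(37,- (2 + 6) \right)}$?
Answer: $448$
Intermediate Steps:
$T{\left(S,k \right)} = -82$ ($T{\left(S,k \right)} = -2 - 80 = -82$)
$X = -82$
$O{\left(t \right)} = 2 - t$ ($O{\left(t \right)} = 3 - \left(1 + t\right) = 2 - t$)
$X - \left(-8 - 45\right) O{\left(-8 \right)} = -82 - \left(-8 - 45\right) \left(2 - -8\right) = -82 - - 53 \left(2 + 8\right) = -82 - \left(-53\right) 10 = -82 - -530 = -82 + 530 = 448$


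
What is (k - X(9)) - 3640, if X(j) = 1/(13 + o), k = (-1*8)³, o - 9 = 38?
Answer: -249121/60 ≈ -4152.0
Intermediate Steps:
o = 47 (o = 9 + 38 = 47)
k = -512 (k = (-8)³ = -512)
X(j) = 1/60 (X(j) = 1/(13 + 47) = 1/60)
(k - X(9)) - 3640 = (-512 - 1*1/60) - 3640 = (-512 - 1/60) - 3640 = -30721/60 - 3640 = -249121/60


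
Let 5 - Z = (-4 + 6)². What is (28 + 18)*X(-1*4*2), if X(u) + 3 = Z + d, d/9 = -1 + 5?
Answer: 1564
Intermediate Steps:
d = 36 (d = 9*(-1 + 5) = 9*4 = 36)
Z = 1 (Z = 5 - (-4 + 6)² = 5 - 1*2² = 5 - 1*4 = 5 - 4 = 1)
X(u) = 34 (X(u) = -3 + (1 + 36) = -3 + 37 = 34)
(28 + 18)*X(-1*4*2) = (28 + 18)*34 = 46*34 = 1564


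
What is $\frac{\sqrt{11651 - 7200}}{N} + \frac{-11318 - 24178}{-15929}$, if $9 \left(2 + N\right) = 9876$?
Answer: $\frac{2088}{937} + \frac{3 \sqrt{4451}}{3286} \approx 2.2893$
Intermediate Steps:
$N = \frac{3286}{3}$ ($N = -2 + \frac{1}{9} \cdot 9876 = -2 + \frac{3292}{3} = \frac{3286}{3} \approx 1095.3$)
$\frac{\sqrt{11651 - 7200}}{N} + \frac{-11318 - 24178}{-15929} = \frac{\sqrt{11651 - 7200}}{\frac{3286}{3}} + \frac{-11318 - 24178}{-15929} = \sqrt{4451} \cdot \frac{3}{3286} - - \frac{2088}{937} = \frac{3 \sqrt{4451}}{3286} + \frac{2088}{937} = \frac{2088}{937} + \frac{3 \sqrt{4451}}{3286}$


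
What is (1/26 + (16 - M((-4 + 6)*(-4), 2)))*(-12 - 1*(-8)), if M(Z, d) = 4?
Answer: -626/13 ≈ -48.154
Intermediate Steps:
(1/26 + (16 - M((-4 + 6)*(-4), 2)))*(-12 - 1*(-8)) = (1/26 + (16 - 1*4))*(-12 - 1*(-8)) = (1/26 + (16 - 4))*(-12 + 8) = (1/26 + 12)*(-4) = (313/26)*(-4) = -626/13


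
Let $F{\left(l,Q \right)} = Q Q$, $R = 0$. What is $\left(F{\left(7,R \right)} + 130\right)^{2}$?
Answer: $16900$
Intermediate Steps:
$F{\left(l,Q \right)} = Q^{2}$
$\left(F{\left(7,R \right)} + 130\right)^{2} = \left(0^{2} + 130\right)^{2} = \left(0 + 130\right)^{2} = 130^{2} = 16900$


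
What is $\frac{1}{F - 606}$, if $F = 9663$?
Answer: $\frac{1}{9057} \approx 0.00011041$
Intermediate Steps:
$\frac{1}{F - 606} = \frac{1}{9663 - 606} = \frac{1}{9057}$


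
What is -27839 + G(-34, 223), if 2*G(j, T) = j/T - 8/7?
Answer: -43457690/1561 ≈ -27840.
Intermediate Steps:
G(j, T) = -4/7 + j/(2*T) (G(j, T) = (j/T - 8/7)/2 = (-8/7 + j/T)/2 = -4/7 + j/(2*T))
-27839 + G(-34, 223) = -27839 + (-4/7 + (1/2)*(-34)/223) = -27839 + (-4/7 + (1/2)*(-34)*(1/223)) = -27839 + (-4/7 - 17/223) = -27839 - 1011/1561 = -43457690/1561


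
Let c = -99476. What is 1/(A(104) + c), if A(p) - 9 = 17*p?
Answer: -1/97699 ≈ -1.0236e-5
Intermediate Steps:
A(p) = 9 + 17*p
1/(A(104) + c) = 1/((9 + 17*104) - 99476) = 1/((9 + 1768) - 99476) = 1/(1777 - 99476) = 1/(-97699) = -1/97699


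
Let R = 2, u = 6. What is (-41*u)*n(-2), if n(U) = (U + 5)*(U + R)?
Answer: 0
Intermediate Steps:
n(U) = (2 + U)*(5 + U) (n(U) = (U + 5)*(U + 2) = (5 + U)*(2 + U) = (2 + U)*(5 + U))
(-41*u)*n(-2) = (-41*6)*(10 + (-2)² + 7*(-2)) = -246*(10 + 4 - 14) = -246*0 = 0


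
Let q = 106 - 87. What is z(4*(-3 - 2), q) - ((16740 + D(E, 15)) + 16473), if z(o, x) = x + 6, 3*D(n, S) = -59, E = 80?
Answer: -99505/3 ≈ -33168.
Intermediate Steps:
D(n, S) = -59/3 (D(n, S) = (⅓)*(-59) = -59/3)
q = 19
z(o, x) = 6 + x
z(4*(-3 - 2), q) - ((16740 + D(E, 15)) + 16473) = (6 + 19) - ((16740 - 59/3) + 16473) = 25 - (50161/3 + 16473) = 25 - 1*99580/3 = 25 - 99580/3 = -99505/3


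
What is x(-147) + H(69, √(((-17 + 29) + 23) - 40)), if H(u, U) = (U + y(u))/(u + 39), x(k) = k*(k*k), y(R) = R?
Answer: -114354805/36 + I*√5/108 ≈ -3.1765e+6 + 0.020704*I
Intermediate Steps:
x(k) = k³ (x(k) = k*k² = k³)
H(u, U) = (U + u)/(39 + u) (H(u, U) = (U + u)/(u + 39) = (U + u)/(39 + u))
x(-147) + H(69, √(((-17 + 29) + 23) - 40)) = (-147)³ + (√(((-17 + 29) + 23) - 40) + 69)/(39 + 69) = -3176523 + (√((12 + 23) - 40) + 69)/108 = -3176523 + (√(35 - 40) + 69)/108 = -3176523 + (√(-5) + 69)/108 = -3176523 + (I*√5 + 69)/108 = -3176523 + (69 + I*√5)/108 = -3176523 + (23/36 + I*√5/108) = -114354805/36 + I*√5/108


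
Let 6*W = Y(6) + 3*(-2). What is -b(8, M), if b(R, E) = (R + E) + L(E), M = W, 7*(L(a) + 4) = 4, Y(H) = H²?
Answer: -67/7 ≈ -9.5714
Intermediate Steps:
W = 5 (W = (6² + 3*(-2))/6 = (36 - 6)/6 = (⅙)*30 = 5)
L(a) = -24/7 (L(a) = -4 + (⅐)*4 = -4 + 4/7 = -24/7)
M = 5
b(R, E) = -24/7 + E + R (b(R, E) = (R + E) - 24/7 = (E + R) - 24/7 = -24/7 + E + R)
-b(8, M) = -(-24/7 + 5 + 8) = -1*67/7 = -67/7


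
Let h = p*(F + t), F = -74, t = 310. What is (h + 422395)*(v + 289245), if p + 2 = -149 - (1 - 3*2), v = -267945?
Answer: 8263100700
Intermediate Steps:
p = -146 (p = -2 + (-149 - (1 - 3*2)) = -2 + (-149 - (1 - 6)) = -2 + (-149 - 1*(-5)) = -2 + (-149 + 5) = -2 - 144 = -146)
h = -34456 (h = -146*(-74 + 310) = -146*236 = -34456)
(h + 422395)*(v + 289245) = (-34456 + 422395)*(-267945 + 289245) = 387939*21300 = 8263100700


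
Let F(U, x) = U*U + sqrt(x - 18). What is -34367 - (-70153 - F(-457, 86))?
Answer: 244635 + 2*sqrt(17) ≈ 2.4464e+5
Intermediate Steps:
F(U, x) = U**2 + sqrt(-18 + x)
-34367 - (-70153 - F(-457, 86)) = -34367 - (-70153 - ((-457)**2 + sqrt(-18 + 86))) = -34367 - (-70153 - (208849 + sqrt(68))) = -34367 - (-70153 - (208849 + 2*sqrt(17))) = -34367 - (-70153 + (-208849 - 2*sqrt(17))) = -34367 - (-279002 - 2*sqrt(17)) = -34367 + (279002 + 2*sqrt(17)) = 244635 + 2*sqrt(17)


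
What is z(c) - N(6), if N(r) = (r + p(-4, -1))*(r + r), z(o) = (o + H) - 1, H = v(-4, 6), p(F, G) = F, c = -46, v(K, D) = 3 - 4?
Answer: -72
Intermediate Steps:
v(K, D) = -1
H = -1
z(o) = -2 + o (z(o) = (o - 1) - 1 = (-1 + o) - 1 = -2 + o)
N(r) = 2*r*(-4 + r) (N(r) = (r - 4)*(r + r) = (-4 + r)*(2*r) = 2*r*(-4 + r))
z(c) - N(6) = (-2 - 46) - 2*6*(-4 + 6) = -48 - 2*6*2 = -48 - 1*24 = -48 - 24 = -72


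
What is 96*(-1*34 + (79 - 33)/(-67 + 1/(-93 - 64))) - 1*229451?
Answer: -306106889/1315 ≈ -2.3278e+5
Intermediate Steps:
96*(-1*34 + (79 - 33)/(-67 + 1/(-93 - 64))) - 1*229451 = 96*(-34 + 46/(-67 + 1/(-157))) - 229451 = 96*(-34 + 46/(-67 - 1/157)) - 229451 = 96*(-34 + 46/(-10520/157)) - 229451 = 96*(-34 + 46*(-157/10520)) - 229451 = 96*(-34 - 3611/5260) - 229451 = 96*(-182451/5260) - 229451 = -4378824/1315 - 229451 = -306106889/1315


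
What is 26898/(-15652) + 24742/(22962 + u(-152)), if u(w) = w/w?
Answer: -115198495/179708438 ≈ -0.64103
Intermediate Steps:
u(w) = 1
26898/(-15652) + 24742/(22962 + u(-152)) = 26898/(-15652) + 24742/(22962 + 1) = 26898*(-1/15652) + 24742/22963 = -13449/7826 + 24742*(1/22963) = -13449/7826 + 24742/22963 = -115198495/179708438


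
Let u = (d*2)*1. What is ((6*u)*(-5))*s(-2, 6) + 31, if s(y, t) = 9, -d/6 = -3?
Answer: -9689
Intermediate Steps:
d = 18 (d = -6*(-3) = 18)
u = 36 (u = (18*2)*1 = 36*1 = 36)
((6*u)*(-5))*s(-2, 6) + 31 = ((6*36)*(-5))*9 + 31 = (216*(-5))*9 + 31 = -1080*9 + 31 = -9720 + 31 = -9689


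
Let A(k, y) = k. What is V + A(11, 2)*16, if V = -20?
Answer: 156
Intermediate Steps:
V + A(11, 2)*16 = -20 + 11*16 = -20 + 176 = 156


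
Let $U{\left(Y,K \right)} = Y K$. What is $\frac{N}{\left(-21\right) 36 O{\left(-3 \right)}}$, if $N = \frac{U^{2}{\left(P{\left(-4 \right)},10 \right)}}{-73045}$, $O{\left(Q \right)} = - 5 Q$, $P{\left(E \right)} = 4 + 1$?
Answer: $\frac{25}{8283303} \approx 3.0181 \cdot 10^{-6}$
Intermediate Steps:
$P{\left(E \right)} = 5$
$U{\left(Y,K \right)} = K Y$
$N = - \frac{500}{14609}$ ($N = \frac{\left(10 \cdot 5\right)^{2}}{-73045} = 50^{2} \left(- \frac{1}{73045}\right) = 2500 \left(- \frac{1}{73045}\right) = - \frac{500}{14609} \approx -0.034225$)
$\frac{N}{\left(-21\right) 36 O{\left(-3 \right)}} = - \frac{500}{14609 \left(-21\right) 36 \left(\left(-5\right) \left(-3\right)\right)} = - \frac{500}{14609 \left(\left(-756\right) 15\right)} = - \frac{500}{14609 \left(-11340\right)} = \left(- \frac{500}{14609}\right) \left(- \frac{1}{11340}\right) = \frac{25}{8283303}$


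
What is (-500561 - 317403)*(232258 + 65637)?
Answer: -243667385780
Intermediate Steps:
(-500561 - 317403)*(232258 + 65637) = -817964*297895 = -243667385780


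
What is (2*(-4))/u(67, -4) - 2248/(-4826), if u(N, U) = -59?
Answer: 85620/142367 ≈ 0.60140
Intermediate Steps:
(2*(-4))/u(67, -4) - 2248/(-4826) = (2*(-4))/(-59) - 2248/(-4826) = -8*(-1/59) - 2248*(-1/4826) = 8/59 + 1124/2413 = 85620/142367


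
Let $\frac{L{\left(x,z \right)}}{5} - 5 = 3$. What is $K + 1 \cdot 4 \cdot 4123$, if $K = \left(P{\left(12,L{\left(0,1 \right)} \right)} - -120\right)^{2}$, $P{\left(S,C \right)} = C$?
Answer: $42092$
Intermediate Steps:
$L{\left(x,z \right)} = 40$ ($L{\left(x,z \right)} = 25 + 5 \cdot 3 = 25 + 15 = 40$)
$K = 25600$ ($K = \left(40 - -120\right)^{2} = \left(40 + 120\right)^{2} = 160^{2} = 25600$)
$K + 1 \cdot 4 \cdot 4123 = 25600 + 1 \cdot 4 \cdot 4123 = 25600 + 4 \cdot 4123 = 25600 + 16492 = 42092$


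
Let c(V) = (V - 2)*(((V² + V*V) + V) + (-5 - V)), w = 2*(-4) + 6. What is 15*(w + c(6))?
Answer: 3990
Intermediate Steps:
w = -2 (w = -8 + 6 = -2)
c(V) = (-5 + 2*V²)*(-2 + V) (c(V) = (-2 + V)*(((V² + V²) + V) + (-5 - V)) = (-2 + V)*((2*V² + V) + (-5 - V)) = (-2 + V)*((V + 2*V²) + (-5 - V)) = (-2 + V)*(-5 + 2*V²) = (-5 + 2*V²)*(-2 + V))
15*(w + c(6)) = 15*(-2 + (10 - 5*6 - 4*6² + 2*6³)) = 15*(-2 + (10 - 30 - 4*36 + 2*216)) = 15*(-2 + (10 - 30 - 144 + 432)) = 15*(-2 + 268) = 15*266 = 3990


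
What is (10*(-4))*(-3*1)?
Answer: 120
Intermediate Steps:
(10*(-4))*(-3*1) = -40*(-3) = 120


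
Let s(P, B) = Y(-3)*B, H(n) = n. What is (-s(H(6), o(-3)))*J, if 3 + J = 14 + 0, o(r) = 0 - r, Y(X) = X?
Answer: 99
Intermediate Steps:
o(r) = -r
s(P, B) = -3*B
J = 11 (J = -3 + (14 + 0) = -3 + 14 = 11)
(-s(H(6), o(-3)))*J = -(-3)*(-1*(-3))*11 = -(-3)*3*11 = -1*(-9)*11 = 9*11 = 99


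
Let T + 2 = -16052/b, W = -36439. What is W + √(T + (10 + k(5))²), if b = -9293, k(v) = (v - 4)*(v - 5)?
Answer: -36439 + 3*√956937382/9293 ≈ -36429.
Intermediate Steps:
k(v) = (-5 + v)*(-4 + v) (k(v) = (-4 + v)*(-5 + v) = (-5 + v)*(-4 + v))
T = -2534/9293 (T = -2 - 16052/(-9293) = -2 - 16052*(-1/9293) = -2 + 16052/9293 = -2534/9293 ≈ -0.27268)
W + √(T + (10 + k(5))²) = -36439 + √(-2534/9293 + (10 + (20 + 5² - 9*5))²) = -36439 + √(-2534/9293 + (10 + (20 + 25 - 45))²) = -36439 + √(-2534/9293 + (10 + 0)²) = -36439 + √(-2534/9293 + 10²) = -36439 + √(-2534/9293 + 100) = -36439 + √(926766/9293) = -36439 + 3*√956937382/9293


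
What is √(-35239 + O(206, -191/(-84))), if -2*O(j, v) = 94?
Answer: I*√35286 ≈ 187.85*I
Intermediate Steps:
O(j, v) = -47 (O(j, v) = -½*94 = -47)
√(-35239 + O(206, -191/(-84))) = √(-35239 - 47) = √(-35286) = I*√35286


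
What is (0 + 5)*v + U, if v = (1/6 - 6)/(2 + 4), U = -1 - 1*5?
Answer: -391/36 ≈ -10.861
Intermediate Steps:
U = -6 (U = -1 - 5 = -6)
v = -35/36 (v = (⅙ - 6)/6 = -35/6*⅙ = -35/36 ≈ -0.97222)
(0 + 5)*v + U = (0 + 5)*(-35/36) - 6 = 5*(-35/36) - 6 = -175/36 - 6 = -391/36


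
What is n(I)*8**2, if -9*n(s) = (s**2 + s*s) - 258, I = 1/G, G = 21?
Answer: 7281664/3969 ≈ 1834.6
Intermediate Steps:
I = 1/21 ≈ 0.047619
n(s) = 86/3 - 2*s**2/9 (n(s) = -((s**2 + s*s) - 258)/9 = -((s**2 + s**2) - 258)/9 = -(2*s**2 - 258)/9 = -(-258 + 2*s**2)/9 = 86/3 - 2*s**2/9)
n(I)*8**2 = (86/3 - 2*(1/21)**2/9)*8**2 = (86/3 - 2/9*1/441)*64 = (86/3 - 2/3969)*64 = (113776/3969)*64 = 7281664/3969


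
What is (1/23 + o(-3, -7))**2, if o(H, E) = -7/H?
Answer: 26896/4761 ≈ 5.6492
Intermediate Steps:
(1/23 + o(-3, -7))**2 = (1/23 - 7/(-3))**2 = (1/23 - 7*(-1/3))**2 = (1/23 + 7/3)**2 = (164/69)**2 = 26896/4761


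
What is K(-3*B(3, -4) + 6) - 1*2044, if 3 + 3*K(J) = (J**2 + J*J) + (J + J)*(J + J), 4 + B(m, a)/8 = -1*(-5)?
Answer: -1397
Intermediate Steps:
B(m, a) = 8 (B(m, a) = -32 + 8*(-1*(-5)) = -32 + 8*5 = -32 + 40 = 8)
K(J) = -1 + 2*J**2 (K(J) = -1 + ((J**2 + J*J) + (J + J)*(J + J))/3 = -1 + ((J**2 + J**2) + (2*J)*(2*J))/3 = -1 + (2*J**2 + 4*J**2)/3 = -1 + (6*J**2)/3 = -1 + 2*J**2)
K(-3*B(3, -4) + 6) - 1*2044 = (-1 + 2*(-3*8 + 6)**2) - 1*2044 = (-1 + 2*(-24 + 6)**2) - 2044 = (-1 + 2*(-18)**2) - 2044 = (-1 + 2*324) - 2044 = (-1 + 648) - 2044 = 647 - 2044 = -1397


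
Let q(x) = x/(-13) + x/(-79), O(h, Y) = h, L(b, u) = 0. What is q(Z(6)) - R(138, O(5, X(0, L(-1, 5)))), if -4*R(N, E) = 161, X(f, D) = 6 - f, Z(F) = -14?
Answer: 170499/4108 ≈ 41.504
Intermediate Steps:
q(x) = -92*x/1027 (q(x) = x*(-1/13) + x*(-1/79) = -x/13 - x/79 = -92*x/1027)
R(N, E) = -161/4 (R(N, E) = -¼*161 = -161/4)
q(Z(6)) - R(138, O(5, X(0, L(-1, 5)))) = -92/1027*(-14) - 1*(-161/4) = 1288/1027 + 161/4 = 170499/4108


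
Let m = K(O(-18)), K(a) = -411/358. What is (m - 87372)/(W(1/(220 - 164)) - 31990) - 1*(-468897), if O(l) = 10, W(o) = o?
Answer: 150360942556593/320667581 ≈ 4.6890e+5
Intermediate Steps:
K(a) = -411/358 (K(a) = -411*1/358 = -411/358)
m = -411/358 ≈ -1.1480
(m - 87372)/(W(1/(220 - 164)) - 31990) - 1*(-468897) = (-411/358 - 87372)/(1/(220 - 164) - 31990) - 1*(-468897) = -31279587/(358*(1/56 - 31990)) + 468897 = -31279587/(358*(-1791439/56)) + 468897 = -31279587/358*(-56/1791439) + 468897 = 875828436/320667581 + 468897 = 150360942556593/320667581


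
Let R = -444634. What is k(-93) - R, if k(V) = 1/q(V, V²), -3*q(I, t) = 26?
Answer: 11560481/26 ≈ 4.4463e+5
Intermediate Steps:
q(I, t) = -26/3 (q(I, t) = -⅓*26 = -26/3)
k(V) = -3/26 (k(V) = 1/(-26/3) = -3/26)
k(-93) - R = -3/26 - 1*(-444634) = -3/26 + 444634 = 11560481/26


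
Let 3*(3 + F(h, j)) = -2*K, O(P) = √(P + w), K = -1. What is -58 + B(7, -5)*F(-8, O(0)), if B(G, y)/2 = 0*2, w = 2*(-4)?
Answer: -58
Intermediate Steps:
w = -8
B(G, y) = 0 (B(G, y) = 2*(0*2) = 2*0 = 0)
O(P) = √(-8 + P) (O(P) = √(P - 8) = √(-8 + P))
F(h, j) = -7/3 (F(h, j) = -3 + (-2*(-1))/3 = -3 + (⅓)*2 = -3 + ⅔ = -7/3)
-58 + B(7, -5)*F(-8, O(0)) = -58 + 0*(-7/3) = -58 + 0 = -58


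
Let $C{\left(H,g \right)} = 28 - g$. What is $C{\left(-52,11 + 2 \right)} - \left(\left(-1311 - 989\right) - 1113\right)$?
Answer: $3428$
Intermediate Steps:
$C{\left(-52,11 + 2 \right)} - \left(\left(-1311 - 989\right) - 1113\right) = \left(28 - \left(11 + 2\right)\right) - \left(\left(-1311 - 989\right) - 1113\right) = \left(28 - 13\right) - \left(-2300 - 1113\right) = \left(28 - 13\right) - -3413 = 15 + 3413 = 3428$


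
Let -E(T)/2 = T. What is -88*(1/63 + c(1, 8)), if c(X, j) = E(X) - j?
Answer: 55352/63 ≈ 878.60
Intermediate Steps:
E(T) = -2*T
c(X, j) = -j - 2*X (c(X, j) = -2*X - j = -j - 2*X)
-88*(1/63 + c(1, 8)) = -88*(1/63 + (-1*8 - 2*1)) = -88*(1/63 + (-8 - 2)) = -88*(1/63 - 10) = -88*(-629/63) = 55352/63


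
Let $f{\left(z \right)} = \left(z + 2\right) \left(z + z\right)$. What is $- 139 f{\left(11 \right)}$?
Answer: $-39754$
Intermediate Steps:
$f{\left(z \right)} = 2 z \left(2 + z\right)$ ($f{\left(z \right)} = \left(2 + z\right) 2 z = 2 z \left(2 + z\right)$)
$- 139 f{\left(11 \right)} = - 139 \cdot 2 \cdot 11 \left(2 + 11\right) = - 139 \cdot 2 \cdot 11 \cdot 13 = \left(-139\right) 286 = -39754$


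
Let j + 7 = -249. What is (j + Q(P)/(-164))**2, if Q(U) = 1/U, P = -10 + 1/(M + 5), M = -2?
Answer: 1482386606089/22619536 ≈ 65536.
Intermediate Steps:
j = -256 (j = -7 - 249 = -256)
P = -29/3 (P = -10 + 1/(-2 + 5) = -10 + 1/3 = -29/3 ≈ -9.6667)
(j + Q(P)/(-164))**2 = (-256 + 1/(-29/3*(-164)))**2 = (-256 - 3/29*(-1/164))**2 = (-256 + 3/4756)**2 = (-1217533/4756)**2 = 1482386606089/22619536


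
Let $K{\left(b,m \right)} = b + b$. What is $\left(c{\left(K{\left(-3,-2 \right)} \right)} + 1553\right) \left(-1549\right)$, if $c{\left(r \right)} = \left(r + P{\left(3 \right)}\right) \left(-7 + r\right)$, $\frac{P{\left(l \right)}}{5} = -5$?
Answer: $-3029844$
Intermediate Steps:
$P{\left(l \right)} = -25$ ($P{\left(l \right)} = 5 \left(-5\right) = -25$)
$K{\left(b,m \right)} = 2 b$
$c{\left(r \right)} = \left(-25 + r\right) \left(-7 + r\right)$ ($c{\left(r \right)} = \left(r - 25\right) \left(-7 + r\right) = \left(-25 + r\right) \left(-7 + r\right)$)
$\left(c{\left(K{\left(-3,-2 \right)} \right)} + 1553\right) \left(-1549\right) = \left(\left(175 + \left(2 \left(-3\right)\right)^{2} - 32 \cdot 2 \left(-3\right)\right) + 1553\right) \left(-1549\right) = \left(\left(175 + \left(-6\right)^{2} - -192\right) + 1553\right) \left(-1549\right) = \left(\left(175 + 36 + 192\right) + 1553\right) \left(-1549\right) = \left(403 + 1553\right) \left(-1549\right) = 1956 \left(-1549\right) = -3029844$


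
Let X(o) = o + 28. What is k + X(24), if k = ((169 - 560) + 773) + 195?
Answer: 629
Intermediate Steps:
k = 577 (k = (-391 + 773) + 195 = 382 + 195 = 577)
X(o) = 28 + o
k + X(24) = 577 + (28 + 24) = 577 + 52 = 629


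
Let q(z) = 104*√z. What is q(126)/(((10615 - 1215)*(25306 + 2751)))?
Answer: 39*√14/32966975 ≈ 4.4264e-6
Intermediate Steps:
q(126)/(((10615 - 1215)*(25306 + 2751))) = (104*√126)/(((10615 - 1215)*(25306 + 2751))) = (104*(3*√14))/((9400*28057)) = (312*√14)/263735800 = (312*√14)*(1/263735800) = 39*√14/32966975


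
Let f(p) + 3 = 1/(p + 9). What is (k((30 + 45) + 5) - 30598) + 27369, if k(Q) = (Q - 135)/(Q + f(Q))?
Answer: -22136461/6854 ≈ -3229.7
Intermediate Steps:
f(p) = -3 + 1/(9 + p) (f(p) = -3 + 1/(p + 9) = -3 + 1/(9 + p))
k(Q) = (-135 + Q)/(Q + (-26 - 3*Q)/(9 + Q)) (k(Q) = (Q - 135)/(Q + (-26 - 3*Q)/(9 + Q)) = (-135 + Q)/(Q + (-26 - 3*Q)/(9 + Q)))
(k((30 + 45) + 5) - 30598) + 27369 = ((-135 + ((30 + 45) + 5))*(9 + ((30 + 45) + 5))/(-26 - 3*((30 + 45) + 5) + ((30 + 45) + 5)*(9 + ((30 + 45) + 5))) - 30598) + 27369 = ((-135 + (75 + 5))*(9 + (75 + 5))/(-26 - 3*(75 + 5) + (75 + 5)*(9 + (75 + 5))) - 30598) + 27369 = ((-135 + 80)*(9 + 80)/(-26 - 3*80 + 80*(9 + 80)) - 30598) + 27369 = (-55*89/(-26 - 240 + 80*89) - 30598) + 27369 = (-55*89/(-26 - 240 + 7120) - 30598) + 27369 = (-55*89/6854 - 30598) + 27369 = ((1/6854)*(-55)*89 - 30598) + 27369 = (-4895/6854 - 30598) + 27369 = -209723587/6854 + 27369 = -22136461/6854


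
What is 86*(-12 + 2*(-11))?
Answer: -2924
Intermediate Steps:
86*(-12 + 2*(-11)) = 86*(-12 - 22) = 86*(-34) = -2924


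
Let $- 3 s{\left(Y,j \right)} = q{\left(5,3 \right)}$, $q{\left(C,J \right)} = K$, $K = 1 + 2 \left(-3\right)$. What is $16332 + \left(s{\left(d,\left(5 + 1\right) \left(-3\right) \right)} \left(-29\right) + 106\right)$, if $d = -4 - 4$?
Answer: $\frac{49169}{3} \approx 16390.0$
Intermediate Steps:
$K = -5$ ($K = 1 - 6 = -5$)
$d = -8$ ($d = -4 - 4 = -8$)
$q{\left(C,J \right)} = -5$
$s{\left(Y,j \right)} = \frac{5}{3}$ ($s{\left(Y,j \right)} = \left(- \frac{1}{3}\right) \left(-5\right) = \frac{5}{3}$)
$16332 + \left(s{\left(d,\left(5 + 1\right) \left(-3\right) \right)} \left(-29\right) + 106\right) = 16332 + \left(\frac{5}{3} \left(-29\right) + 106\right) = 16332 + \left(- \frac{145}{3} + 106\right) = 16332 + \frac{173}{3} = \frac{49169}{3}$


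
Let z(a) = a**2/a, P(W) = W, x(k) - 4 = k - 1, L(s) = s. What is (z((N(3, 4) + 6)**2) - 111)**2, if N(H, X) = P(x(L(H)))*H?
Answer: 216225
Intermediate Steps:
x(k) = 3 + k (x(k) = 4 + (k - 1) = 4 + (-1 + k) = 3 + k)
N(H, X) = H*(3 + H) (N(H, X) = (3 + H)*H = H*(3 + H))
z(a) = a
(z((N(3, 4) + 6)**2) - 111)**2 = ((3*(3 + 3) + 6)**2 - 111)**2 = ((3*6 + 6)**2 - 111)**2 = ((18 + 6)**2 - 111)**2 = (24**2 - 111)**2 = (576 - 111)**2 = 465**2 = 216225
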